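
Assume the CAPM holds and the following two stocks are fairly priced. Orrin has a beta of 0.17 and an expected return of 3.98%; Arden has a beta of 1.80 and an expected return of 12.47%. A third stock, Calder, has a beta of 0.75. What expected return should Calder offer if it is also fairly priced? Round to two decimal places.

7.00%

MRP (SML slope) = (12.47% − 3.98%) / (1.80 − 0.17) = 8.49% / 1.63 = 5.2086%
R_f (intercept) = 3.98% − 0.17 × 5.2086% = 3.0945%
E(R_Calder) = R_f + β × MRP = 3.0945% + 0.75 × 5.2086% = 7.00%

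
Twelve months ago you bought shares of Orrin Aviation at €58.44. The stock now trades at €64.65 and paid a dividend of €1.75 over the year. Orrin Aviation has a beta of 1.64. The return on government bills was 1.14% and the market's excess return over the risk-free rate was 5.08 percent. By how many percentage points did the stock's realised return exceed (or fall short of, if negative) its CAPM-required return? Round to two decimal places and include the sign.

+4.15%

Realised HPR = (P1 + D1 − P0) / P0 = (64.65 + 1.75 − 58.44) / 58.44 = 7.96 / 58.44 = 13.6208%
CAPM required = R_f + β·MRP = 1.14% + 1.64 × 5.08% = 9.4712%
α = realised − required = 13.6208% − 9.4712% = +4.15%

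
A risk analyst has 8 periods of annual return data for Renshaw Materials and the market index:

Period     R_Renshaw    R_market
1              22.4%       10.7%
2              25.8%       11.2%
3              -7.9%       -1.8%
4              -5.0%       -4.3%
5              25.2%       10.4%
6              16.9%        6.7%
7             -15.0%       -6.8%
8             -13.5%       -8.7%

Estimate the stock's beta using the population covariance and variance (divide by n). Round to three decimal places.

2.111

Mean R_i = (22.4 + 25.8 − 7.9 − 5.0 + 25.2 + 16.9 − 15.0 − 13.5) / 8 = 6.1125%
Mean R_m = (10.7 + 11.2 − 1.8 − 4.3 + 10.4 + 6.7 − 6.8 − 8.7) / 8 = 2.1750%
Σ(R_i − R̄_i)(R_m − R̄_m) = 1052.7625  ⇒  Cov = 1052.7625 / 8 = 131.5953
Σ(R_m − R̄_m)² = 498.7950  ⇒  Var(R_m) = 498.7950 / 8 = 62.3494
β = Cov / Var(R_m) = 131.5953 / 62.3494 = 2.1106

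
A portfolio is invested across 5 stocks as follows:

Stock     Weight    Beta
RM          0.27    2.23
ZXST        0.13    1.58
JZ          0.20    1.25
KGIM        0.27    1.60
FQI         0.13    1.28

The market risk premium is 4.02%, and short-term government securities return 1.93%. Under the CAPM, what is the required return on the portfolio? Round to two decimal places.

8.59%

β_P = Σ w_i β_i = 0.27×2.23 + 0.13×1.58 + 0.20×1.25 + 0.27×1.60 + 0.13×1.28 = 1.6559
E(R_P) = R_f + β_P × MRP = 1.93% + 1.6559 × 4.02% = 8.59%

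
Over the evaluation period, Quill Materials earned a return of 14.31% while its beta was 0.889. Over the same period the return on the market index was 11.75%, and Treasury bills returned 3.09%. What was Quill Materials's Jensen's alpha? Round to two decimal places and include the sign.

+3.52%

Market excess return = 11.75% − 3.09% = 8.66%
CAPM benchmark = R_f + β(R_m − R_f) = 3.09% + 0.889 × 8.66% = 10.78874%
α = actual − benchmark = 14.31% − 10.78874% = +3.52%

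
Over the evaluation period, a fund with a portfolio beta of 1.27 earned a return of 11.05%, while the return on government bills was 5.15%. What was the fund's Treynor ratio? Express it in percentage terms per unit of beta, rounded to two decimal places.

Treynor = (R_P − R_f) / β_P = (11.05% − 5.15%) / 1.2700 = 5.90% / 1.2700 = 4.65%

4.65%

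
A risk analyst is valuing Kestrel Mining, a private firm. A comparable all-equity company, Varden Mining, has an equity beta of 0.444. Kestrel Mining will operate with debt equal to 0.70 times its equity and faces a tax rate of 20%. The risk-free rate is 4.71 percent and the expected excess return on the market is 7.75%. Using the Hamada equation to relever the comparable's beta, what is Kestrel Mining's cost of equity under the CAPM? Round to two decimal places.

10.08%

β_L = β_U × [1 + (1 − t)(D/E)] = 0.444 × [1 + (1 − 0.20) × 0.70]
    = 0.444 × [1 + 0.80 × 0.70] = 0.444 × 1.5600 = 0.6926
E(R) = R_f + β_L × MRP = 4.71% + 0.6926 × 7.75% = 10.08%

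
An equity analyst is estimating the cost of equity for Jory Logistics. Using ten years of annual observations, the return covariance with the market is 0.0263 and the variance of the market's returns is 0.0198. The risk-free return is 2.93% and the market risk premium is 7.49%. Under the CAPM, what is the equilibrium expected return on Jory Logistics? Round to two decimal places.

12.88%

β = Cov(R_i, R_m) / Var(R_m) = 0.0263 / 0.0198 = 1.3283
E(R) = R_f + β × MRP = 2.93% + 1.3283 × 7.49% = 12.88%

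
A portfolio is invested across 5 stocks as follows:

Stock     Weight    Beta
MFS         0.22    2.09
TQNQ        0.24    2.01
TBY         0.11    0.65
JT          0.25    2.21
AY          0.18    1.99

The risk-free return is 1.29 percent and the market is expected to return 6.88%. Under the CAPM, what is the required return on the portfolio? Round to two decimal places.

12.05%

β_P = Σ w_i β_i = 0.22×2.09 + 0.24×2.01 + 0.11×0.65 + 0.25×2.21 + 0.18×1.99 = 1.9244
MRP = 6.88% − 1.29% = 5.59%
E(R_P) = R_f + β_P × MRP = 1.29% + 1.9244 × 5.59% = 12.05%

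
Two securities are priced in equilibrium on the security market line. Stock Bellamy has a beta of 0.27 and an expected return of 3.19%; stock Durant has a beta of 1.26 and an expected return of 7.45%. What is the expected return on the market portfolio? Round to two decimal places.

6.33%

Both satisfy E(R) = R_f + β·MRP, so the slope of the SML is
MRP = (7.45% − 3.19%) / (1.26 − 0.27) = 4.26% / 0.99 = 4.3030%
R_f = E(R_Bellamy) − β_Bellamy·MRP = 3.19% − 0.27 × 4.3030% = 2.0282%
E(R_m) = R_f + MRP = 2.0282% + 4.3030% = 6.33%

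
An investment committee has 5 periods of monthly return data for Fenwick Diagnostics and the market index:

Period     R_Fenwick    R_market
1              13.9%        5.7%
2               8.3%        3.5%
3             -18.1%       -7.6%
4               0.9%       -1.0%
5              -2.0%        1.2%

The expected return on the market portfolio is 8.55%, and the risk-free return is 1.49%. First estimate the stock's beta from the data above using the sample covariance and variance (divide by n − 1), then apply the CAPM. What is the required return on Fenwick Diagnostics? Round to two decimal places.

Mean R_i = (13.9 + 8.3 − 18.1 + 0.9 − 2.0) / 5 = 0.6000%
Mean R_m = (5.7 + 3.5 − 7.6 − 1.0 + 1.2) / 5 = 0.3600%
Σ(R_i − R̄_i)(R_m − R̄_m) = 241.4600  ⇒  Cov = 241.4600 / 4 = 60.3650
Σ(R_m − R̄_m)² = 104.2920  ⇒  Var(R_m) = 104.2920 / 4 = 26.0730
β = Cov / Var(R_m) = 60.3650 / 26.0730 = 2.3152
MRP = 8.55% − 1.49% = 7.06%
E(R) = R_f + β × MRP = 1.49% + 2.3152 × 7.06% = 17.84%

17.84%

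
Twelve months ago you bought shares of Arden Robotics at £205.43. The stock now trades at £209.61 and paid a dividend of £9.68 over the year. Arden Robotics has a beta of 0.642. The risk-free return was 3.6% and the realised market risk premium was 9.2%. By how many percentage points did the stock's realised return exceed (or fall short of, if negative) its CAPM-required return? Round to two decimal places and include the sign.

-2.76%

Realised HPR = (P1 + D1 − P0) / P0 = (209.61 + 9.68 − 205.43) / 205.43 = 13.86 / 205.43 = 6.7468%
CAPM required = R_f + β·MRP = 3.6% + 0.642 × 9.2% = 9.5064%
α = realised − required = 6.7468% − 9.5064% = -2.76%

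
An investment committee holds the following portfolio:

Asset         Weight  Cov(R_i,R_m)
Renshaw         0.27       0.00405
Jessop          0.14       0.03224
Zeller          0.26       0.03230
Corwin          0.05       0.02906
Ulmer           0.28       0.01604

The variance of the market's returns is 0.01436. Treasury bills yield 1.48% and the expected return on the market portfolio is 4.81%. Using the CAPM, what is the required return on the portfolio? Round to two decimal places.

β_Renshaw = 0.00405 / 0.01436 = 0.2820
β_Jessop = 0.03224 / 0.01436 = 2.2451
β_Zeller = 0.03230 / 0.01436 = 2.2493
β_Corwin = 0.02906 / 0.01436 = 2.0237
β_Ulmer = 0.01604 / 0.01436 = 1.1170
β_P = Σ w_i β_i = 0.27×0.2820 + 0.14×2.2451 + 0.26×2.2493 + 0.05×2.0237 + 0.28×1.1170 = 1.3892
MRP = 4.81% − 1.48% = 3.33%
E(R_P) = R_f + β_P × MRP = 1.48% + 1.3892 × 3.33% = 6.11%

6.11%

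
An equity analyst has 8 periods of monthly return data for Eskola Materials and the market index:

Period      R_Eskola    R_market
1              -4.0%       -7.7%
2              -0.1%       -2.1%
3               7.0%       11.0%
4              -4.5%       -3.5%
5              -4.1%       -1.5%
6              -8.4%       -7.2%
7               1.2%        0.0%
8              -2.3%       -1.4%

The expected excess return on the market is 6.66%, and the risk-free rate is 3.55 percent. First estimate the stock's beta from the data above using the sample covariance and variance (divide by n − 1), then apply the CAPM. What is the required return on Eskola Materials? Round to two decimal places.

Mean R_i = (-4.0 − 0.1 + 7.0 − 4.5 − 4.1 − 8.4 + 1.2 − 2.3) / 8 = -1.9000%
Mean R_m = (-7.7 − 2.1 + 11.0 − 3.5 − 1.5 − 7.2 + 0.0 − 1.4) / 8 = -1.5500%
Σ(R_i − R̄_i)(R_m − R̄_m) = 170.0500  ⇒  Cov = 170.0500 / 7 = 24.2929
Σ(R_m − R̄_m)² = 233.7800  ⇒  Var(R_m) = 233.7800 / 7 = 33.3971
β = Cov / Var(R_m) = 24.2929 / 33.3971 = 0.7274
E(R) = R_f + β × MRP = 3.55% + 0.7274 × 6.66% = 8.39%

8.39%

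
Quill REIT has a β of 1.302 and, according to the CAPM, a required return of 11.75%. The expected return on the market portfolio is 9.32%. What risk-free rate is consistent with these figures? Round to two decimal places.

E(R) = R_f + β(E(R_m) − R_f) = R_f(1 − β) + β·E(R_m)
11.75% = R_f × (1 − 1.302) + 1.302 × 9.32%
11.75% = R_f × -0.302 + 12.13464%
R_f = (11.75% − 12.13464%) / -0.302 = 1.27%

1.27%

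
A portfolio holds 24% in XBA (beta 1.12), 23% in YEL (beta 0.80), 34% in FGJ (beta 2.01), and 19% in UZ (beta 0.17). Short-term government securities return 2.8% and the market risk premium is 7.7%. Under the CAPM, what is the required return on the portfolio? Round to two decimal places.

11.80%

β_P = Σ w_i β_i = 0.24×1.12 + 0.23×0.80 + 0.34×2.01 + 0.19×0.17 = 1.1685
E(R_P) = R_f + β_P × MRP = 2.8% + 1.1685 × 7.7% = 11.80%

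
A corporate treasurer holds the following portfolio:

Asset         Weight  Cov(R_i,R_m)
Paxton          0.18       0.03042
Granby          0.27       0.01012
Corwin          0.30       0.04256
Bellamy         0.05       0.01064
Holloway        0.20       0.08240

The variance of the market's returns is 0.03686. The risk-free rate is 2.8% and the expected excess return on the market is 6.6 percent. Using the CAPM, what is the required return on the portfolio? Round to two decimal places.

9.60%

β_Paxton = 0.03042 / 0.03686 = 0.8253
β_Granby = 0.01012 / 0.03686 = 0.2746
β_Corwin = 0.04256 / 0.03686 = 1.1546
β_Bellamy = 0.01064 / 0.03686 = 0.2887
β_Holloway = 0.08240 / 0.03686 = 2.2355
β_P = Σ w_i β_i = 0.18×0.8253 + 0.27×0.2746 + 0.30×1.1546 + 0.05×0.2887 + 0.20×2.2355 = 1.0306
E(R_P) = R_f + β_P × MRP = 2.8% + 1.0306 × 6.6% = 9.60%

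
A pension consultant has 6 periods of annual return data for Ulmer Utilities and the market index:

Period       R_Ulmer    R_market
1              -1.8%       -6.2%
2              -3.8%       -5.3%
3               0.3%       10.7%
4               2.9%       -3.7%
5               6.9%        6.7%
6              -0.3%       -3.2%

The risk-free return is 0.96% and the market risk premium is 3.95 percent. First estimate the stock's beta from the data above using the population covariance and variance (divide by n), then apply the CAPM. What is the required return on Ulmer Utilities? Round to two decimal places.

Mean R_i = (-1.8 − 3.8 + 0.3 + 2.9 + 6.9 − 0.3) / 6 = 0.7000%
Mean R_m = (-6.2 − 5.3 + 10.7 − 3.7 + 6.7 − 3.2) / 6 = -0.1667%
Σ(R_i − R̄_i)(R_m − R̄_m) = 71.6700  ⇒  Cov = 71.6700 / 6 = 11.9450
Σ(R_m − R̄_m)² = 249.6733  ⇒  Var(R_m) = 249.6733 / 6 = 41.6122
β = Cov / Var(R_m) = 11.9450 / 41.6122 = 0.2871
E(R) = R_f + β × MRP = 0.96% + 0.2871 × 3.95% = 2.09%

2.09%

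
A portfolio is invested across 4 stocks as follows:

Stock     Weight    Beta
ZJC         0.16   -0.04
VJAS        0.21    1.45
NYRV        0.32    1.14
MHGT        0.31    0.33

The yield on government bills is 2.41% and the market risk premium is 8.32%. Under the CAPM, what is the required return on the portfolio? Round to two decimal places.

β_P = Σ w_i β_i = 0.16×-0.04 + 0.21×1.45 + 0.32×1.14 + 0.31×0.33 = 0.7652
E(R_P) = R_f + β_P × MRP = 2.41% + 0.7652 × 8.32% = 8.78%

8.78%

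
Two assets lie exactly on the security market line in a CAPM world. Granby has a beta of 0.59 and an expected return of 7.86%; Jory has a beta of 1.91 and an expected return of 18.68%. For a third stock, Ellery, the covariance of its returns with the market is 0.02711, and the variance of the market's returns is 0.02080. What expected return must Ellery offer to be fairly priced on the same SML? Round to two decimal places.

13.71%

MRP = (18.68% − 7.86%) / (1.91 − 0.59) = 8.1970%
R_f = 7.86% − 0.59 × 8.1970% = 3.0238%
β_Ellery = Cov / Var(R_m) = 0.02711 / 0.02080 = 1.3034
E(R_Ellery) = R_f + β × MRP = 3.0238% + 1.3034 × 8.1970% = 13.71%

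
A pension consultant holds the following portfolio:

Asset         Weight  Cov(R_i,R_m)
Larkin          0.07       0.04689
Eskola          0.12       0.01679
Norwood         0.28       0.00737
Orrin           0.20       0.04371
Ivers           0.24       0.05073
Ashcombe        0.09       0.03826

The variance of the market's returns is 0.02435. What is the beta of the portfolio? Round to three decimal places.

1.303

β_Larkin = 0.04689 / 0.02435 = 1.9257
β_Eskola = 0.01679 / 0.02435 = 0.6895
β_Norwood = 0.00737 / 0.02435 = 0.3027
β_Orrin = 0.04371 / 0.02435 = 1.7951
β_Ivers = 0.05073 / 0.02435 = 2.0834
β_Ashcombe = 0.03826 / 0.02435 = 1.5713
β_P = Σ w_i β_i = 0.07×1.9257 + 0.12×0.6895 + 0.28×0.3027 + 0.20×1.7951 + 0.24×2.0834 + 0.09×1.5713 = 1.3027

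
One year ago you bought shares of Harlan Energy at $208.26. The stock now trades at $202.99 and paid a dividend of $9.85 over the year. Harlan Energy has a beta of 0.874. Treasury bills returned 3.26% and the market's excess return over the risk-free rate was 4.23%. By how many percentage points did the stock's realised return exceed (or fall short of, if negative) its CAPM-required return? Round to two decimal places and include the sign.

Realised HPR = (P1 + D1 − P0) / P0 = (202.99 + 9.85 − 208.26) / 208.26 = 4.58 / 208.26 = 2.1992%
CAPM required = R_f + β·MRP = 3.26% + 0.874 × 4.23% = 6.95702%
α = realised − required = 2.1992% − 6.95702% = -4.76%

-4.76%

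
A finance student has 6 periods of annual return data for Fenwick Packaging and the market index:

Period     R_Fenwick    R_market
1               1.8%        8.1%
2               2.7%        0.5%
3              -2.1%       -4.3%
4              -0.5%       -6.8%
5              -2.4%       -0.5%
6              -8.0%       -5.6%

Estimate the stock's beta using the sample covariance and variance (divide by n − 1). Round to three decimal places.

Mean R_i = (1.8 + 2.7 − 2.1 − 0.5 − 2.4 − 8.0) / 6 = -1.4167%
Mean R_m = (8.1 + 0.5 − 4.3 − 6.8 − 0.5 − 5.6) / 6 = -1.4333%
Σ(R_i − R̄_i)(R_m − R̄_m) = 62.1767  ⇒  Cov = 62.1767 / 5 = 12.4353
Σ(R_m − R̄_m)² = 149.8733  ⇒  Var(R_m) = 149.8733 / 5 = 29.9747
β = Cov / Var(R_m) = 12.4353 / 29.9747 = 0.4149

0.415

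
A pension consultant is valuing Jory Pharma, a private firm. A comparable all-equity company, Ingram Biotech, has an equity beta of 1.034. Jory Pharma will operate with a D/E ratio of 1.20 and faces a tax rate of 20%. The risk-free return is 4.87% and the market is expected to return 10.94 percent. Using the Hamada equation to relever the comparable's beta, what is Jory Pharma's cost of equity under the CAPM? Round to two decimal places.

17.17%

β_L = β_U × [1 + (1 − t)(D/E)] = 1.034 × [1 + (1 − 0.20) × 1.20]
    = 1.034 × [1 + 0.80 × 1.20] = 1.034 × 1.9600 = 2.0266
MRP = 10.94% − 4.87% = 6.07%
E(R) = R_f + β_L × MRP = 4.87% + 2.0266 × 6.07% = 17.17%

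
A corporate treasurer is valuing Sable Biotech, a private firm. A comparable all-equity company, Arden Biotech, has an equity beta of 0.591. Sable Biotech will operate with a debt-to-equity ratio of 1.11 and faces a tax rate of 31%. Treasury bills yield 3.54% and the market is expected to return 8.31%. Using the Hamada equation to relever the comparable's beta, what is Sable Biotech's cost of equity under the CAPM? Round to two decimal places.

β_L = β_U × [1 + (1 − t)(D/E)] = 0.591 × [1 + (1 − 0.31) × 1.11]
    = 0.591 × [1 + 0.69 × 1.11] = 0.591 × 1.7659 = 1.0436
MRP = 8.31% − 3.54% = 4.77%
E(R) = R_f + β_L × MRP = 3.54% + 1.0436 × 4.77% = 8.52%

8.52%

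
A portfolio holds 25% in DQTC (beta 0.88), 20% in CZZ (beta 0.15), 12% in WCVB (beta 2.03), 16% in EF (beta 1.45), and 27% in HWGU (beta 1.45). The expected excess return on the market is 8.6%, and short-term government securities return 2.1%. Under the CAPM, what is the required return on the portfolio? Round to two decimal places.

β_P = Σ w_i β_i = 0.25×0.88 + 0.20×0.15 + 0.12×2.03 + 0.16×1.45 + 0.27×1.45 = 1.1171
E(R_P) = R_f + β_P × MRP = 2.1% + 1.1171 × 8.6% = 11.71%

11.71%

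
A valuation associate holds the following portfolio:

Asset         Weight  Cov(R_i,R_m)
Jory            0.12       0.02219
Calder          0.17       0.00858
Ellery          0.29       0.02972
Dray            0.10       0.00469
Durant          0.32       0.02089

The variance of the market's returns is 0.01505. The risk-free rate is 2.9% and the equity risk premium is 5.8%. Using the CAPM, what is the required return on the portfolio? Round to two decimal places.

10.57%

β_Jory = 0.02219 / 0.01505 = 1.4744
β_Calder = 0.00858 / 0.01505 = 0.5701
β_Ellery = 0.02972 / 0.01505 = 1.9748
β_Dray = 0.00469 / 0.01505 = 0.3116
β_Durant = 0.02089 / 0.01505 = 1.3880
β_P = Σ w_i β_i = 0.12×1.4744 + 0.17×0.5701 + 0.29×1.9748 + 0.10×0.3116 + 0.32×1.3880 = 1.3219
E(R_P) = R_f + β_P × MRP = 2.9% + 1.3219 × 5.8% = 10.57%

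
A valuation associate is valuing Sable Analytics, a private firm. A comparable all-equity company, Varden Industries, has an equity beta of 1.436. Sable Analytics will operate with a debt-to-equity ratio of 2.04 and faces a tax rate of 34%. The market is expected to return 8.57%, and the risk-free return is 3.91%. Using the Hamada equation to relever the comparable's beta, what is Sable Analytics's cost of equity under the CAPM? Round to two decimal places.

19.61%

β_L = β_U × [1 + (1 − t)(D/E)] = 1.436 × [1 + (1 − 0.34) × 2.04]
    = 1.436 × [1 + 0.66 × 2.04] = 1.436 × 2.3464 = 3.3694
MRP = 8.57% − 3.91% = 4.66%
E(R) = R_f + β_L × MRP = 3.91% + 3.3694 × 4.66% = 19.61%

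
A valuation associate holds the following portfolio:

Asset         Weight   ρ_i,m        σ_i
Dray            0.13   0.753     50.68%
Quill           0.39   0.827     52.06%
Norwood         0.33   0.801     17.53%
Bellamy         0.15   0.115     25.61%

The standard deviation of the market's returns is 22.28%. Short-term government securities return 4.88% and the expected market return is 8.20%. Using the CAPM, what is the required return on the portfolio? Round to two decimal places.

8.88%

β_Dray = 0.753 × 50.68% / 22.28% = 1.7128
β_Quill = 0.827 × 52.06% / 22.28% = 1.9324
β_Norwood = 0.801 × 17.53% / 22.28% = 0.6302
β_Bellamy = 0.115 × 25.61% / 22.28% = 0.1322
β_P = Σ w_i β_i = 0.13×1.7128 + 0.39×1.9324 + 0.33×0.6302 + 0.15×0.1322 = 1.2041
MRP = 8.20% − 4.88% = 3.32%
E(R_P) = R_f + β_P × MRP = 4.88% + 1.2041 × 3.32% = 8.88%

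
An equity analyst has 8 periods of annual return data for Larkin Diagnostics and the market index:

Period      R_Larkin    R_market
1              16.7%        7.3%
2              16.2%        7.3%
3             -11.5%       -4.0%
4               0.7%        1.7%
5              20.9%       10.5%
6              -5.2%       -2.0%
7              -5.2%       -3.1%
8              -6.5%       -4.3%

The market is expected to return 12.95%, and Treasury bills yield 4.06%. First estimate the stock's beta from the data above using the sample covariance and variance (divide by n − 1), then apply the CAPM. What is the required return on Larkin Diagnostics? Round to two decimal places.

Mean R_i = (16.7 + 16.2 − 11.5 + 0.7 + 20.9 − 5.2 − 5.2 − 6.5) / 8 = 3.2625%
Mean R_m = (7.3 + 7.3 − 4.0 + 1.7 + 10.5 − 2.0 − 3.1 − 4.3) / 8 = 1.6750%
Σ(R_i − R̄_i)(R_m − R̄_m) = 517.5625  ⇒  Cov = 517.5625 / 7 = 73.9375
Σ(R_m − R̄_m)² = 245.3750  ⇒  Var(R_m) = 245.3750 / 7 = 35.0536
β = Cov / Var(R_m) = 73.9375 / 35.0536 = 2.1093
MRP = 12.95% − 4.06% = 8.89%
E(R) = R_f + β × MRP = 4.06% + 2.1093 × 8.89% = 22.81%

22.81%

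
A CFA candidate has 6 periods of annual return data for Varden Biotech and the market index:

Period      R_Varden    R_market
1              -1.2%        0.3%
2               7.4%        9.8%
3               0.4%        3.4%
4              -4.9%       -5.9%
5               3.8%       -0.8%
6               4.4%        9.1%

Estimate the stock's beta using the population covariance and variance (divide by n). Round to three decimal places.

Mean R_i = (-1.2 + 7.4 + 0.4 − 4.9 + 3.8 + 4.4) / 6 = 1.6500%
Mean R_m = (0.3 + 9.8 + 3.4 − 5.9 − 0.8 + 9.1) / 6 = 2.6500%
Σ(R_i − R̄_i)(R_m − R̄_m) = 113.1950  ⇒  Cov = 113.1950 / 6 = 18.8658
Σ(R_m − R̄_m)² = 183.8150  ⇒  Var(R_m) = 183.8150 / 6 = 30.6358
β = Cov / Var(R_m) = 18.8658 / 30.6358 = 0.6158

0.616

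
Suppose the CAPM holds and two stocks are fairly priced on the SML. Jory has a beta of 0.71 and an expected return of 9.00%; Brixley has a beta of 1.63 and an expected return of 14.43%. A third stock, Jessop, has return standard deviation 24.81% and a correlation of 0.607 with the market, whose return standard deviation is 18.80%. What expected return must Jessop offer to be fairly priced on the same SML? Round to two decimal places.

MRP = (14.43% − 9.00%) / (1.63 − 0.71) = 5.9022%
R_f = 9.00% − 0.71 × 5.9022% = 4.8094%
β_Jessop = ρ·σ_i/σ_m = 0.607 × 24.81 / 18.80 = 0.8010
E(R_Jessop) = R_f + β × MRP = 4.8094% + 0.8010 × 5.9022% = 9.54%

9.54%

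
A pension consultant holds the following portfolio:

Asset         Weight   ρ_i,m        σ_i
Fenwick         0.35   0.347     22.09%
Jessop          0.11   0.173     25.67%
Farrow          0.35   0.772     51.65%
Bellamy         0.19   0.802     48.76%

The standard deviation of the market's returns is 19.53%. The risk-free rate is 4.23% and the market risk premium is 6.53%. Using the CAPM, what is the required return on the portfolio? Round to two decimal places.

12.44%

β_Fenwick = 0.347 × 22.09% / 19.53% = 0.3925
β_Jessop = 0.173 × 25.67% / 19.53% = 0.2274
β_Farrow = 0.772 × 51.65% / 19.53% = 2.0417
β_Bellamy = 0.802 × 48.76% / 19.53% = 2.0023
β_P = Σ w_i β_i = 0.35×0.3925 + 0.11×0.2274 + 0.35×2.0417 + 0.19×2.0023 = 1.2574
E(R_P) = R_f + β_P × MRP = 4.23% + 1.2574 × 6.53% = 12.44%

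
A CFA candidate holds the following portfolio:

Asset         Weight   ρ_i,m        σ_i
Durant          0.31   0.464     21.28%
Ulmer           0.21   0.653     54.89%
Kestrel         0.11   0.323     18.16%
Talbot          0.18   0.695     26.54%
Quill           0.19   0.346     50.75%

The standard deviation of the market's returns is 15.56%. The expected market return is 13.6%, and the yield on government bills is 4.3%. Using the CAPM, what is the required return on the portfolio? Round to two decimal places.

14.99%

β_Durant = 0.464 × 21.28% / 15.56% = 0.6346
β_Ulmer = 0.653 × 54.89% / 15.56% = 2.3035
β_Kestrel = 0.323 × 18.16% / 15.56% = 0.3770
β_Talbot = 0.695 × 26.54% / 15.56% = 1.1854
β_Quill = 0.346 × 50.75% / 15.56% = 1.1285
β_P = Σ w_i β_i = 0.31×0.6346 + 0.21×2.3035 + 0.11×0.3770 + 0.18×1.1854 + 0.19×1.1285 = 1.1497
MRP = 13.6% − 4.3% = 9.30%
E(R_P) = R_f + β_P × MRP = 4.3% + 1.1497 × 9.3% = 14.99%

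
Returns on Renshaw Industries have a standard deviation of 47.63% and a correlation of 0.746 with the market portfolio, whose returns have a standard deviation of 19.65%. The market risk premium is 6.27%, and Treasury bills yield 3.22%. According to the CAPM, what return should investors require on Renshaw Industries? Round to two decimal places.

β = ρ × σ_i / σ_m = 0.746 × 47.63% / 19.65% = 1.8082
E(R) = 3.22% + 1.8082 × 6.27% = 14.56%

14.56%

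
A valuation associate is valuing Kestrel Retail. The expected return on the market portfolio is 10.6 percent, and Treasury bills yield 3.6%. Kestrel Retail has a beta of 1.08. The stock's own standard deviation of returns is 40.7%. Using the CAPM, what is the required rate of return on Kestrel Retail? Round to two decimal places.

Market risk premium = E(R_m) − R_f = 10.6% − 3.6% = 7.00%
E(R) = R_f + β × MRP = 3.6% + 1.08 × 7.0% = 11.16%

11.16%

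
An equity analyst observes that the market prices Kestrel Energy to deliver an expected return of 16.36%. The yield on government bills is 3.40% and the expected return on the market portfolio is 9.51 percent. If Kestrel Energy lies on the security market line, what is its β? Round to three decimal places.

MRP = 9.51% − 3.40% = 6.11%
β = (E(R) − R_f) / MRP = (16.36% − 3.40%) / 6.11% = 12.96% / 6.11% = 2.121

2.121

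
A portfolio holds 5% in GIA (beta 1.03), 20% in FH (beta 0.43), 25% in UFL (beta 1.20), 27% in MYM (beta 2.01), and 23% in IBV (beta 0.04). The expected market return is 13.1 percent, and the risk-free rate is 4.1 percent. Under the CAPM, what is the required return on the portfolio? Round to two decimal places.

β_P = Σ w_i β_i = 0.05×1.03 + 0.20×0.43 + 0.25×1.20 + 0.27×2.01 + 0.23×0.04 = 0.9894
MRP = 13.1% − 4.1% = 9.00%
E(R_P) = R_f + β_P × MRP = 4.1% + 0.9894 × 9.0% = 13.00%

13.00%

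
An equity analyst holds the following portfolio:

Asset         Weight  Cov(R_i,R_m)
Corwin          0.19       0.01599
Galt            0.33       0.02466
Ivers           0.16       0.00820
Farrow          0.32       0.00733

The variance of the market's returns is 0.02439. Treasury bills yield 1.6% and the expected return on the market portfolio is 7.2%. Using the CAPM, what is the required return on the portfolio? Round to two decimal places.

5.01%

β_Corwin = 0.01599 / 0.02439 = 0.6556
β_Galt = 0.02466 / 0.02439 = 1.0111
β_Ivers = 0.00820 / 0.02439 = 0.3362
β_Farrow = 0.00733 / 0.02439 = 0.3005
β_P = Σ w_i β_i = 0.19×0.6556 + 0.33×1.0111 + 0.16×0.3362 + 0.32×0.3005 = 0.6082
MRP = 7.2% − 1.6% = 5.60%
E(R_P) = R_f + β_P × MRP = 1.6% + 0.6082 × 5.6% = 5.01%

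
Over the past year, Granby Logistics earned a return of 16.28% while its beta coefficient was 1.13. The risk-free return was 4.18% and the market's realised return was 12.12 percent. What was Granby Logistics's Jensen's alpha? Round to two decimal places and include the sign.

+3.13%

Market excess return = 12.12% − 4.18% = 7.94%
CAPM benchmark = R_f + β(R_m − R_f) = 4.18% + 1.13 × 7.94% = 13.1522%
α = actual − benchmark = 16.28% − 13.1522% = +3.13%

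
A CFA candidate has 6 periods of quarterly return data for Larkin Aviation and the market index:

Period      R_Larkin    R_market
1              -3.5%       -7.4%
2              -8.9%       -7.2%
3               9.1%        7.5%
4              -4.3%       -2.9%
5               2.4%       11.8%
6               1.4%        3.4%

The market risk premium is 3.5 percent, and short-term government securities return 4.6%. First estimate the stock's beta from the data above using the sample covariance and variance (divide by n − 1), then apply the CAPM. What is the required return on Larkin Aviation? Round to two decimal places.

6.88%

Mean R_i = (-3.5 − 8.9 + 9.1 − 4.3 + 2.4 + 1.4) / 6 = -0.6333%
Mean R_m = (-7.4 − 7.2 + 7.5 − 2.9 + 11.8 + 3.4) / 6 = 0.8667%
Σ(R_i − R̄_i)(R_m − R̄_m) = 207.0733  ⇒  Cov = 207.0733 / 5 = 41.4147
Σ(R_m − R̄_m)² = 317.5533  ⇒  Var(R_m) = 317.5533 / 5 = 63.5107
β = Cov / Var(R_m) = 41.4147 / 63.5107 = 0.6521
E(R) = R_f + β × MRP = 4.6% + 0.6521 × 3.5% = 6.88%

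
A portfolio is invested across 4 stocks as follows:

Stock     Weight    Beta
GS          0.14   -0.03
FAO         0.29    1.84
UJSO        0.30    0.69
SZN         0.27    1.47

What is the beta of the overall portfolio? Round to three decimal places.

1.133

β_P = Σ w_i β_i = 0.14×-0.03 + 0.29×1.84 + 0.30×0.69 + 0.27×1.47 = 1.1333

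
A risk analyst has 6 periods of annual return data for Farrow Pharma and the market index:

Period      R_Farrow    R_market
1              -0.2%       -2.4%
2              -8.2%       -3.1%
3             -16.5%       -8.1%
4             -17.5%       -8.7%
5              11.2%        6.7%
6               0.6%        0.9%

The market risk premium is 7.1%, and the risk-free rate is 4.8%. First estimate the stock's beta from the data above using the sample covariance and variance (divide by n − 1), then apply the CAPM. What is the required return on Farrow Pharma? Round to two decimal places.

18.13%

Mean R_i = (-0.2 − 8.2 − 16.5 − 17.5 + 11.2 + 0.6) / 6 = -5.1000%
Mean R_m = (-2.4 − 3.1 − 8.1 − 8.7 + 6.7 + 0.9) / 6 = -2.4500%
Σ(R_i − R̄_i)(R_m − R̄_m) = 312.4100  ⇒  Cov = 312.4100 / 5 = 62.4820
Σ(R_m − R̄_m)² = 166.3550  ⇒  Var(R_m) = 166.3550 / 5 = 33.2710
β = Cov / Var(R_m) = 62.4820 / 33.2710 = 1.8780
E(R) = R_f + β × MRP = 4.8% + 1.8780 × 7.1% = 18.13%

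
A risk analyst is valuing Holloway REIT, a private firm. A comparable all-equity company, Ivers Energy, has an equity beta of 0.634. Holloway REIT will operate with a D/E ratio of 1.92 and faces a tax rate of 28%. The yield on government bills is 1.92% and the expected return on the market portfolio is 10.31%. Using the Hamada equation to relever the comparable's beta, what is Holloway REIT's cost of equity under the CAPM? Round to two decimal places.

14.59%

β_L = β_U × [1 + (1 − t)(D/E)] = 0.634 × [1 + (1 − 0.28) × 1.92]
    = 0.634 × [1 + 0.72 × 1.92] = 0.634 × 2.3824 = 1.5104
MRP = 10.31% − 1.92% = 8.39%
E(R) = R_f + β_L × MRP = 1.92% + 1.5104 × 8.39% = 14.59%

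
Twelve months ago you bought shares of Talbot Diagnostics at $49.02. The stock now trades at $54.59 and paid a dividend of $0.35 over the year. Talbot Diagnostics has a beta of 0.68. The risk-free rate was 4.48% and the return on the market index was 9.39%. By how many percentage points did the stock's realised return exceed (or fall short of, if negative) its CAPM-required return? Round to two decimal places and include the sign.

Realised HPR = (P1 + D1 − P0) / P0 = (54.59 + 0.35 − 49.02) / 49.02 = 5.92 / 49.02 = 12.0767%
MRP = 9.39% − 4.48% = 4.91%
CAPM required = R_f + β·MRP = 4.48% + 0.68 × 4.91% = 7.8188%
α = realised − required = 12.0767% − 7.8188% = +4.26%

+4.26%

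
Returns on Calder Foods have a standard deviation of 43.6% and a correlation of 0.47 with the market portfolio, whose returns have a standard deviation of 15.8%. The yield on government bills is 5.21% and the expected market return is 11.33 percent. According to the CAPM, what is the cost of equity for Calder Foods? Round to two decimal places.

β = ρ × σ_i / σ_m = 0.47 × 43.6% / 15.8% = 1.2970
MRP = 11.33% − 5.21% = 6.12%
E(R) = 5.21% + 1.2970 × 6.12% = 13.15%

13.15%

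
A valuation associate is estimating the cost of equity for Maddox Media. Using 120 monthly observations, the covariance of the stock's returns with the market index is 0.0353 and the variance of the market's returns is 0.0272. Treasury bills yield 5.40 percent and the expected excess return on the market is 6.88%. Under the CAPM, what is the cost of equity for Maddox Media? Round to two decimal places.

14.33%

β = Cov(R_i, R_m) / Var(R_m) = 0.0353 / 0.0272 = 1.2978
E(R) = R_f + β × MRP = 5.40% + 1.2978 × 6.88% = 14.33%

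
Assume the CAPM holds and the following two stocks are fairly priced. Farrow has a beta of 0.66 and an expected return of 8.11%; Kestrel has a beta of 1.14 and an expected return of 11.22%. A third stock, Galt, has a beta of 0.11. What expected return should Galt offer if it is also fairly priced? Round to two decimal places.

MRP (SML slope) = (11.22% − 8.11%) / (1.14 − 0.66) = 3.11% / 0.48 = 6.4792%
R_f (intercept) = 8.11% − 0.66 × 6.4792% = 3.8337%
E(R_Galt) = R_f + β × MRP = 3.8337% + 0.11 × 6.4792% = 4.55%

4.55%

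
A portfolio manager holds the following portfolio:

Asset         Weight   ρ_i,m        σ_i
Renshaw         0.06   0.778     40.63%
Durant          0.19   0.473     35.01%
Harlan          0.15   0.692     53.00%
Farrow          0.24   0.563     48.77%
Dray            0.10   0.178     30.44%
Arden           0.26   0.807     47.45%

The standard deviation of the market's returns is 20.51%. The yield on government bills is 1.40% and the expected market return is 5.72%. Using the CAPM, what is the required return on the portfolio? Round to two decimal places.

7.22%

β_Renshaw = 0.778 × 40.63% / 20.51% = 1.5412
β_Durant = 0.473 × 35.01% / 20.51% = 0.8074
β_Harlan = 0.692 × 53.00% / 20.51% = 1.7882
β_Farrow = 0.563 × 48.77% / 20.51% = 1.3387
β_Dray = 0.178 × 30.44% / 20.51% = 0.2642
β_Arden = 0.807 × 47.45% / 20.51% = 1.8670
β_P = Σ w_i β_i = 0.06×1.5412 + 0.19×0.8074 + 0.15×1.7882 + 0.24×1.3387 + 0.10×0.2642 + 0.26×1.8670 = 1.3472
MRP = 5.72% − 1.40% = 4.32%
E(R_P) = R_f + β_P × MRP = 1.40% + 1.3472 × 4.32% = 7.22%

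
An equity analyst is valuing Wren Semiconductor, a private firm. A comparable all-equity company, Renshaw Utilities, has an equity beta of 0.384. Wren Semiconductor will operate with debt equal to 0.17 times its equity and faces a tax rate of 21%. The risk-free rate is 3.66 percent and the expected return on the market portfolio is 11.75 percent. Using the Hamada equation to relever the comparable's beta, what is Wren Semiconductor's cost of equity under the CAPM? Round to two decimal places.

7.18%

β_L = β_U × [1 + (1 − t)(D/E)] = 0.384 × [1 + (1 − 0.21) × 0.17]
    = 0.384 × [1 + 0.79 × 0.17] = 0.384 × 1.1343 = 0.4356
MRP = 11.75% − 3.66% = 8.09%
E(R) = R_f + β_L × MRP = 3.66% + 0.4356 × 8.09% = 7.18%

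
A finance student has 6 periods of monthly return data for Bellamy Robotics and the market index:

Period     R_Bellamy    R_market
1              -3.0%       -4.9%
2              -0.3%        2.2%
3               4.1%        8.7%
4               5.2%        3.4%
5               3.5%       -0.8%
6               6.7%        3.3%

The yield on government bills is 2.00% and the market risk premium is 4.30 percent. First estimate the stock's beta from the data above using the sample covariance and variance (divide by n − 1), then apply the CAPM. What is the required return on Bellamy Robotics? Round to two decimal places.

Mean R_i = (-3.0 − 0.3 + 4.1 + 5.2 + 3.5 + 6.7) / 6 = 2.7000%
Mean R_m = (-4.9 + 2.2 + 8.7 + 3.4 − 0.8 + 3.3) / 6 = 1.9833%
Σ(R_i − R̄_i)(R_m − R̄_m) = 54.5700  ⇒  Cov = 54.5700 / 5 = 10.9140
Σ(R_m − R̄_m)² = 104.0283  ⇒  Var(R_m) = 104.0283 / 5 = 20.8057
β = Cov / Var(R_m) = 10.9140 / 20.8057 = 0.5246
E(R) = R_f + β × MRP = 2.00% + 0.5246 × 4.30% = 4.26%

4.26%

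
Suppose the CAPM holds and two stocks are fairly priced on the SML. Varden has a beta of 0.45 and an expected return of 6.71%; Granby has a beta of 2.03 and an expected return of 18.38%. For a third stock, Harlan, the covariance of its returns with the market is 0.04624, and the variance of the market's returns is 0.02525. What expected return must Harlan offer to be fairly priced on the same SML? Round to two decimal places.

MRP = (18.38% − 6.71%) / (2.03 − 0.45) = 7.3861%
R_f = 6.71% − 0.45 × 7.3861% = 3.3863%
β_Harlan = Cov / Var(R_m) = 0.04624 / 0.02525 = 1.8313
E(R_Harlan) = R_f + β × MRP = 3.3863% + 1.8313 × 7.3861% = 16.91%

16.91%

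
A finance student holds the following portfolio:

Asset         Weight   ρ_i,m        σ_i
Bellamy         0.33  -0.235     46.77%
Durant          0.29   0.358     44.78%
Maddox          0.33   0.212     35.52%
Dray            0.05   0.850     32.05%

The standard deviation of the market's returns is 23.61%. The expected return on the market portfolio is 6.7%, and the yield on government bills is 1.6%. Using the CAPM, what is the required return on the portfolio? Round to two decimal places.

2.65%

β_Bellamy = -0.235 × 46.77% / 23.61% = -0.4655
β_Durant = 0.358 × 44.78% / 23.61% = 0.6790
β_Maddox = 0.212 × 35.52% / 23.61% = 0.3189
β_Dray = 0.850 × 32.05% / 23.61% = 1.1539
β_P = Σ w_i β_i = 0.33×-0.4655 + 0.29×0.6790 + 0.33×0.3189 + 0.05×1.1539 = 0.2062
MRP = 6.7% − 1.6% = 5.10%
E(R_P) = R_f + β_P × MRP = 1.6% + 0.2062 × 5.1% = 2.65%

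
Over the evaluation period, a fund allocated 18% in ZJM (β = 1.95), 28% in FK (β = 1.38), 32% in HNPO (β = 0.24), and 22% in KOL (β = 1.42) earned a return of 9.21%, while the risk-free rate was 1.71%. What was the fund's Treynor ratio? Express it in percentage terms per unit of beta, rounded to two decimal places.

6.66%

β_P = 0.18×1.95 + 0.28×1.38 + 0.32×0.24 + 0.22×1.42 = 1.1266
Treynor = (R_P − R_f) / β_P = (9.21% − 1.71%) / 1.1266 = 7.50% / 1.1266 = 6.66%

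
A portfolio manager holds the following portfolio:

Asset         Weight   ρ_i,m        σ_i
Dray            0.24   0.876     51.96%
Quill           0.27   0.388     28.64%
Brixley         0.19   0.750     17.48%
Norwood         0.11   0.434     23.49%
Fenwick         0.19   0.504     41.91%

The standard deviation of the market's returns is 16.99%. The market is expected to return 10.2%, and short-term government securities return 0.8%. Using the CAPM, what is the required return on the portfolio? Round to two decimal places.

12.72%

β_Dray = 0.876 × 51.96% / 16.99% = 2.6790
β_Quill = 0.388 × 28.64% / 16.99% = 0.6541
β_Brixley = 0.750 × 17.48% / 16.99% = 0.7716
β_Norwood = 0.434 × 23.49% / 16.99% = 0.6000
β_Fenwick = 0.504 × 41.91% / 16.99% = 1.2432
β_P = Σ w_i β_i = 0.24×2.6790 + 0.27×0.6541 + 0.19×0.7716 + 0.11×0.6000 + 0.19×1.2432 = 1.2684
MRP = 10.2% − 0.8% = 9.40%
E(R_P) = R_f + β_P × MRP = 0.8% + 1.2684 × 9.4% = 12.72%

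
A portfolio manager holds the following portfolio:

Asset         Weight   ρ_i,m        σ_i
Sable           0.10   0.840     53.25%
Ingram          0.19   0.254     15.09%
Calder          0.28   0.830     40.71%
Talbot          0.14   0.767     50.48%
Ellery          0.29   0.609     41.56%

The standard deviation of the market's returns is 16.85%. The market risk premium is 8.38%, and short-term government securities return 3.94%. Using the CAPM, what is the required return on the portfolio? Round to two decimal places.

β_Sable = 0.840 × 53.25% / 16.85% = 2.6546
β_Ingram = 0.254 × 15.09% / 16.85% = 0.2275
β_Calder = 0.830 × 40.71% / 16.85% = 2.0053
β_Talbot = 0.767 × 50.48% / 16.85% = 2.2978
β_Ellery = 0.609 × 41.56% / 16.85% = 1.5021
β_P = Σ w_i β_i = 0.10×2.6546 + 0.19×0.2275 + 0.28×2.0053 + 0.14×2.2978 + 0.29×1.5021 = 1.6275
E(R_P) = R_f + β_P × MRP = 3.94% + 1.6275 × 8.38% = 17.58%

17.58%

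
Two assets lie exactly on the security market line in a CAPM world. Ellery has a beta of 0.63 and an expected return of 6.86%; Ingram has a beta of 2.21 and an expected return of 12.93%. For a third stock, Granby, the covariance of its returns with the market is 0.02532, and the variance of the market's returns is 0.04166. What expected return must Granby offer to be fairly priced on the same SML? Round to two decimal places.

MRP = (12.93% − 6.86%) / (2.21 − 0.63) = 3.8418%
R_f = 6.86% − 0.63 × 3.8418% = 4.4397%
β_Granby = Cov / Var(R_m) = 0.02532 / 0.04166 = 0.6078
E(R_Granby) = R_f + β × MRP = 4.4397% + 0.6078 × 3.8418% = 6.77%

6.77%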